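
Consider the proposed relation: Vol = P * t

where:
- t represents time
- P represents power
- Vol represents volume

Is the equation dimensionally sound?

No

t (time) has dimensions [T].
P (power) has dimensions [L^2 M T^-3].
Vol (volume) has dimensions [L^3].

Left side: [L^3]
Right side: [L^2 M T^-2]

The two sides have different dimensions, so the equation is NOT dimensionally consistent.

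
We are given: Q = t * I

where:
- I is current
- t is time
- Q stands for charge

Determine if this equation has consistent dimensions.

Yes

I (current) has dimensions [I].
t (time) has dimensions [T].
Q (charge) has dimensions [I T].

Left side: [I T]
Right side: [I T]

Both sides have the same dimensions, so the equation is dimensionally consistent.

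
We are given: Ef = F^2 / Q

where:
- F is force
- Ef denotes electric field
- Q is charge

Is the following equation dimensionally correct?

No

F (force) has dimensions [L M T^-2].
Ef (electric field) has dimensions [I^-1 L M T^-3].
Q (charge) has dimensions [I T].

Left side: [I^-1 L M T^-3]
Right side: [I^-1 L^2 M^2 T^-5]

The two sides have different dimensions, so the equation is NOT dimensionally consistent.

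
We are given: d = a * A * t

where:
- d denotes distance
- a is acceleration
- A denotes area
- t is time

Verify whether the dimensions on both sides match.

No

d (distance) has dimensions [L].
a (acceleration) has dimensions [L T^-2].
A (area) has dimensions [L^2].
t (time) has dimensions [T].

Left side: [L]
Right side: [L^3 T^-1]

The two sides have different dimensions, so the equation is NOT dimensionally consistent.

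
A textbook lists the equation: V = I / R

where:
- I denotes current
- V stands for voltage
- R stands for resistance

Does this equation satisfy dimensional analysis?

No

I (current) has dimensions [I].
V (voltage) has dimensions [I^-1 L^2 M T^-3].
R (resistance) has dimensions [I^-2 L^2 M T^-3].

Left side: [I^-1 L^2 M T^-3]
Right side: [I^3 L^-2 M^-1 T^3]

The two sides have different dimensions, so the equation is NOT dimensionally consistent.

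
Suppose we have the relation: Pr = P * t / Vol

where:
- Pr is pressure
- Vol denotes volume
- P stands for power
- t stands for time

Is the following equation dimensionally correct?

Yes

Pr (pressure) has dimensions [L^-1 M T^-2].
Vol (volume) has dimensions [L^3].
P (power) has dimensions [L^2 M T^-3].
t (time) has dimensions [T].

Left side: [L^-1 M T^-2]
Right side: [L^-1 M T^-2]

Both sides have the same dimensions, so the equation is dimensionally consistent.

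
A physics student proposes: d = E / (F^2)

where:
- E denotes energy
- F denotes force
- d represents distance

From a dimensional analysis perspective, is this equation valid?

No

E (energy) has dimensions [L^2 M T^-2].
F (force) has dimensions [L M T^-2].
d (distance) has dimensions [L].

Left side: [L]
Right side: [M^-1 T^2]

The two sides have different dimensions, so the equation is NOT dimensionally consistent.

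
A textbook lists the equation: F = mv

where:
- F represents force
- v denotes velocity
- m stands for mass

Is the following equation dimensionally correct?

No

F (force) has dimensions [L M T^-2].
v (velocity) has dimensions [L T^-1].
m (mass) has dimensions [M].

Left side: [L M T^-2]
Right side: [L M T^-1]

The two sides have different dimensions, so the equation is NOT dimensionally consistent.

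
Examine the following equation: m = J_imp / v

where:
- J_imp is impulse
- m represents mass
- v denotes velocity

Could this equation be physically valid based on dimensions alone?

Yes

J_imp (impulse) has dimensions [L M T^-1].
m (mass) has dimensions [M].
v (velocity) has dimensions [L T^-1].

Left side: [M]
Right side: [M]

Both sides have the same dimensions, so the equation is dimensionally consistent.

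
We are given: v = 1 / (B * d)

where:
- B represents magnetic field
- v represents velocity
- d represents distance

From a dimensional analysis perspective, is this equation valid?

No

B (magnetic field) has dimensions [I^-1 M T^-2].
v (velocity) has dimensions [L T^-1].
d (distance) has dimensions [L].

Left side: [L T^-1]
Right side: [I L^-1 M^-1 T^2]

The two sides have different dimensions, so the equation is NOT dimensionally consistent.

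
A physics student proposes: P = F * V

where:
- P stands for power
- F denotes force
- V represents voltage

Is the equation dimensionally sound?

No

P (power) has dimensions [L^2 M T^-3].
F (force) has dimensions [L M T^-2].
V (voltage) has dimensions [I^-1 L^2 M T^-3].

Left side: [L^2 M T^-3]
Right side: [I^-1 L^3 M^2 T^-5]

The two sides have different dimensions, so the equation is NOT dimensionally consistent.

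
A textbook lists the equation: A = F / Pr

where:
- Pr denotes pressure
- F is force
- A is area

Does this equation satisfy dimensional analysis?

Yes

Pr (pressure) has dimensions [L^-1 M T^-2].
F (force) has dimensions [L M T^-2].
A (area) has dimensions [L^2].

Left side: [L^2]
Right side: [L^2]

Both sides have the same dimensions, so the equation is dimensionally consistent.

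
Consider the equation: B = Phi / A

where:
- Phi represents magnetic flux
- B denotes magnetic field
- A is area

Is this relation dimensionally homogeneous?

Yes

Phi (magnetic flux) has dimensions [I^-1 L^2 M T^-2].
B (magnetic field) has dimensions [I^-1 M T^-2].
A (area) has dimensions [L^2].

Left side: [I^-1 M T^-2]
Right side: [I^-1 M T^-2]

Both sides have the same dimensions, so the equation is dimensionally consistent.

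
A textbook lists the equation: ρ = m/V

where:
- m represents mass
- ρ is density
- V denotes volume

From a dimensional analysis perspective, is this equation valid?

Yes

m (mass) has dimensions [M].
ρ (density) has dimensions [L^-3 M].
V (volume) has dimensions [L^3].

Left side: [L^-3 M]
Right side: [L^-3 M]

Both sides have the same dimensions, so the equation is dimensionally consistent.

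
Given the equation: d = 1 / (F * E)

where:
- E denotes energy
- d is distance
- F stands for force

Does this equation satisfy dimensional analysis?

No

E (energy) has dimensions [L^2 M T^-2].
d (distance) has dimensions [L].
F (force) has dimensions [L M T^-2].

Left side: [L]
Right side: [L^-3 M^-2 T^4]

The two sides have different dimensions, so the equation is NOT dimensionally consistent.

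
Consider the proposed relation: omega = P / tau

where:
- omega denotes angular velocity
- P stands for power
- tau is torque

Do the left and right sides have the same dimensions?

Yes

omega (angular velocity) has dimensions [T^-1].
P (power) has dimensions [L^2 M T^-3].
tau (torque) has dimensions [L^2 M T^-2].

Left side: [T^-1]
Right side: [T^-1]

Both sides have the same dimensions, so the equation is dimensionally consistent.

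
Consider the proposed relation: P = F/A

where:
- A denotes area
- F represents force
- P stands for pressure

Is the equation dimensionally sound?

Yes

A (area) has dimensions [L^2].
F (force) has dimensions [L M T^-2].
P (pressure) has dimensions [L^-1 M T^-2].

Left side: [L^-1 M T^-2]
Right side: [L^-1 M T^-2]

Both sides have the same dimensions, so the equation is dimensionally consistent.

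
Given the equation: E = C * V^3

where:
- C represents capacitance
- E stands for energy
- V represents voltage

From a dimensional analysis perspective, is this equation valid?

No

C (capacitance) has dimensions [I^2 L^-2 M^-1 T^4].
E (energy) has dimensions [L^2 M T^-2].
V (voltage) has dimensions [I^-1 L^2 M T^-3].

Left side: [L^2 M T^-2]
Right side: [I^-1 L^4 M^2 T^-5]

The two sides have different dimensions, so the equation is NOT dimensionally consistent.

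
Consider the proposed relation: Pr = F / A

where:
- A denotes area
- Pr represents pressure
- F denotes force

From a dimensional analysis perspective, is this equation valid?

Yes

A (area) has dimensions [L^2].
Pr (pressure) has dimensions [L^-1 M T^-2].
F (force) has dimensions [L M T^-2].

Left side: [L^-1 M T^-2]
Right side: [L^-1 M T^-2]

Both sides have the same dimensions, so the equation is dimensionally consistent.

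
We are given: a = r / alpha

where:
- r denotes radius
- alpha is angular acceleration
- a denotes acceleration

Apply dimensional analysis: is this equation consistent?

No

r (radius) has dimensions [L].
alpha (angular acceleration) has dimensions [T^-2].
a (acceleration) has dimensions [L T^-2].

Left side: [L T^-2]
Right side: [L T^2]

The two sides have different dimensions, so the equation is NOT dimensionally consistent.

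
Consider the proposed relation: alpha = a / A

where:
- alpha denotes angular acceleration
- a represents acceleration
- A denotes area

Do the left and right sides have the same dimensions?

No

alpha (angular acceleration) has dimensions [T^-2].
a (acceleration) has dimensions [L T^-2].
A (area) has dimensions [L^2].

Left side: [T^-2]
Right side: [L^-1 T^-2]

The two sides have different dimensions, so the equation is NOT dimensionally consistent.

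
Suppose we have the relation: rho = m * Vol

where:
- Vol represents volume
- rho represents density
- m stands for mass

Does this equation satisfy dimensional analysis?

No

Vol (volume) has dimensions [L^3].
rho (density) has dimensions [L^-3 M].
m (mass) has dimensions [M].

Left side: [L^-3 M]
Right side: [L^3 M]

The two sides have different dimensions, so the equation is NOT dimensionally consistent.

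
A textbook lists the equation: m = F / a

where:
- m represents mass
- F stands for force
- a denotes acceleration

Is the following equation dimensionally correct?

Yes

m (mass) has dimensions [M].
F (force) has dimensions [L M T^-2].
a (acceleration) has dimensions [L T^-2].

Left side: [M]
Right side: [M]

Both sides have the same dimensions, so the equation is dimensionally consistent.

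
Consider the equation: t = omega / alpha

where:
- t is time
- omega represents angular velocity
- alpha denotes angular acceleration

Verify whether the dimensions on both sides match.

Yes

t (time) has dimensions [T].
omega (angular velocity) has dimensions [T^-1].
alpha (angular acceleration) has dimensions [T^-2].

Left side: [T]
Right side: [T]

Both sides have the same dimensions, so the equation is dimensionally consistent.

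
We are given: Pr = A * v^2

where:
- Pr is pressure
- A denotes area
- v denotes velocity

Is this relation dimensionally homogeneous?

No

Pr (pressure) has dimensions [L^-1 M T^-2].
A (area) has dimensions [L^2].
v (velocity) has dimensions [L T^-1].

Left side: [L^-1 M T^-2]
Right side: [L^4 T^-2]

The two sides have different dimensions, so the equation is NOT dimensionally consistent.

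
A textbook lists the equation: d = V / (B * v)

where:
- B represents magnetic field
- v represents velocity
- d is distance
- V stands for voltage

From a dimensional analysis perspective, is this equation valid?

Yes

B (magnetic field) has dimensions [I^-1 M T^-2].
v (velocity) has dimensions [L T^-1].
d (distance) has dimensions [L].
V (voltage) has dimensions [I^-1 L^2 M T^-3].

Left side: [L]
Right side: [L]

Both sides have the same dimensions, so the equation is dimensionally consistent.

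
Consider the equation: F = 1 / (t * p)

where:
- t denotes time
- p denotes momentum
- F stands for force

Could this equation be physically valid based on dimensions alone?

No

t (time) has dimensions [T].
p (momentum) has dimensions [L M T^-1].
F (force) has dimensions [L M T^-2].

Left side: [L M T^-2]
Right side: [L^-1 M^-1]

The two sides have different dimensions, so the equation is NOT dimensionally consistent.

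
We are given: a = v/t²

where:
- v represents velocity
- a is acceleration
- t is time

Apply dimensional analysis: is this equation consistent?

No

v (velocity) has dimensions [L T^-1].
a (acceleration) has dimensions [L T^-2].
t (time) has dimensions [T].

Left side: [L T^-2]
Right side: [L T^-3]

The two sides have different dimensions, so the equation is NOT dimensionally consistent.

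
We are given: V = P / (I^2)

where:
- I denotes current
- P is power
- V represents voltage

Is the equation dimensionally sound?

No

I (current) has dimensions [I].
P (power) has dimensions [L^2 M T^-3].
V (voltage) has dimensions [I^-1 L^2 M T^-3].

Left side: [I^-1 L^2 M T^-3]
Right side: [I^-2 L^2 M T^-3]

The two sides have different dimensions, so the equation is NOT dimensionally consistent.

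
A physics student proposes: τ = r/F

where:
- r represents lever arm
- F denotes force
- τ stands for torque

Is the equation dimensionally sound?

No

r (lever arm) has dimensions [L].
F (force) has dimensions [L M T^-2].
τ (torque) has dimensions [L^2 M T^-2].

Left side: [L^2 M T^-2]
Right side: [M^-1 T^2]

The two sides have different dimensions, so the equation is NOT dimensionally consistent.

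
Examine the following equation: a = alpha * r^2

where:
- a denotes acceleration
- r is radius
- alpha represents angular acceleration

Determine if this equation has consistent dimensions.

No

a (acceleration) has dimensions [L T^-2].
r (radius) has dimensions [L].
alpha (angular acceleration) has dimensions [T^-2].

Left side: [L T^-2]
Right side: [L^2 T^-2]

The two sides have different dimensions, so the equation is NOT dimensionally consistent.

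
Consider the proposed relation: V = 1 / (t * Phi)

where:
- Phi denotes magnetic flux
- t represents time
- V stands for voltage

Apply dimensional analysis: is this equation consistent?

No

Phi (magnetic flux) has dimensions [I^-1 L^2 M T^-2].
t (time) has dimensions [T].
V (voltage) has dimensions [I^-1 L^2 M T^-3].

Left side: [I^-1 L^2 M T^-3]
Right side: [I L^-2 M^-1 T]

The two sides have different dimensions, so the equation is NOT dimensionally consistent.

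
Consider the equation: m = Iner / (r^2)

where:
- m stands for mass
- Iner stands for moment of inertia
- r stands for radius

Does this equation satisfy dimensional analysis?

Yes

m (mass) has dimensions [M].
Iner (moment of inertia) has dimensions [L^2 M].
r (radius) has dimensions [L].

Left side: [M]
Right side: [M]

Both sides have the same dimensions, so the equation is dimensionally consistent.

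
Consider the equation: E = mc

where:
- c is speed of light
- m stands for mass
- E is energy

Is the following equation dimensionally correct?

No

c (speed of light) has dimensions [L T^-1].
m (mass) has dimensions [M].
E (energy) has dimensions [L^2 M T^-2].

Left side: [L^2 M T^-2]
Right side: [L M T^-1]

The two sides have different dimensions, so the equation is NOT dimensionally consistent.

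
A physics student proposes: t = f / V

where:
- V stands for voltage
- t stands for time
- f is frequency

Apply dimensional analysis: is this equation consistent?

No

V (voltage) has dimensions [I^-1 L^2 M T^-3].
t (time) has dimensions [T].
f (frequency) has dimensions [T^-1].

Left side: [T]
Right side: [I L^-2 M^-1 T^2]

The two sides have different dimensions, so the equation is NOT dimensionally consistent.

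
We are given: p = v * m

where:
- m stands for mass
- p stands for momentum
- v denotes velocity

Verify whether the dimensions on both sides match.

Yes

m (mass) has dimensions [M].
p (momentum) has dimensions [L M T^-1].
v (velocity) has dimensions [L T^-1].

Left side: [L M T^-1]
Right side: [L M T^-1]

Both sides have the same dimensions, so the equation is dimensionally consistent.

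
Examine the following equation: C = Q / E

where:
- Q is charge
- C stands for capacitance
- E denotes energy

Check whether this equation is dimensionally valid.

No

Q (charge) has dimensions [I T].
C (capacitance) has dimensions [I^2 L^-2 M^-1 T^4].
E (energy) has dimensions [L^2 M T^-2].

Left side: [I^2 L^-2 M^-1 T^4]
Right side: [I L^-2 M^-1 T^3]

The two sides have different dimensions, so the equation is NOT dimensionally consistent.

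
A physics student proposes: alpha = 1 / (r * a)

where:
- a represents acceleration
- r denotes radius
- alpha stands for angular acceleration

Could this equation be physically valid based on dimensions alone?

No

a (acceleration) has dimensions [L T^-2].
r (radius) has dimensions [L].
alpha (angular acceleration) has dimensions [T^-2].

Left side: [T^-2]
Right side: [L^-2 T^2]

The two sides have different dimensions, so the equation is NOT dimensionally consistent.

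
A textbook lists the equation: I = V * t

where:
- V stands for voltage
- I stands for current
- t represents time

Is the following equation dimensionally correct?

No

V (voltage) has dimensions [I^-1 L^2 M T^-3].
I (current) has dimensions [I].
t (time) has dimensions [T].

Left side: [I]
Right side: [I^-1 L^2 M T^-2]

The two sides have different dimensions, so the equation is NOT dimensionally consistent.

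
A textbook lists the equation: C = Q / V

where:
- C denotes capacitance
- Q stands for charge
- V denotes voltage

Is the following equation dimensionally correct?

Yes

C (capacitance) has dimensions [I^2 L^-2 M^-1 T^4].
Q (charge) has dimensions [I T].
V (voltage) has dimensions [I^-1 L^2 M T^-3].

Left side: [I^2 L^-2 M^-1 T^4]
Right side: [I^2 L^-2 M^-1 T^4]

Both sides have the same dimensions, so the equation is dimensionally consistent.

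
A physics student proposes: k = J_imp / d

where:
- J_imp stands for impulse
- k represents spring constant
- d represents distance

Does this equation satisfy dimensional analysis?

No

J_imp (impulse) has dimensions [L M T^-1].
k (spring constant) has dimensions [M T^-2].
d (distance) has dimensions [L].

Left side: [M T^-2]
Right side: [M T^-1]

The two sides have different dimensions, so the equation is NOT dimensionally consistent.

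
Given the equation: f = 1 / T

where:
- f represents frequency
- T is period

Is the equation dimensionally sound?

Yes

f (frequency) has dimensions [T^-1].
T (period) has dimensions [T].

Left side: [T^-1]
Right side: [T^-1]

Both sides have the same dimensions, so the equation is dimensionally consistent.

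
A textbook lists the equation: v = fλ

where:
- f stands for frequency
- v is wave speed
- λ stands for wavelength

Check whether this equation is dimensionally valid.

Yes

f (frequency) has dimensions [T^-1].
v (wave speed) has dimensions [L T^-1].
λ (wavelength) has dimensions [L].

Left side: [L T^-1]
Right side: [L T^-1]

Both sides have the same dimensions, so the equation is dimensionally consistent.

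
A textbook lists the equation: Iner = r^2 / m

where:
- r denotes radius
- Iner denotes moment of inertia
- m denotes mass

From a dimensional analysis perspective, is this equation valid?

No

r (radius) has dimensions [L].
Iner (moment of inertia) has dimensions [L^2 M].
m (mass) has dimensions [M].

Left side: [L^2 M]
Right side: [L^2 M^-1]

The two sides have different dimensions, so the equation is NOT dimensionally consistent.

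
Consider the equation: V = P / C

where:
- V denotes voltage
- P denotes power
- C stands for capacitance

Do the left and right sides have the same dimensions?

No

V (voltage) has dimensions [I^-1 L^2 M T^-3].
P (power) has dimensions [L^2 M T^-3].
C (capacitance) has dimensions [I^2 L^-2 M^-1 T^4].

Left side: [I^-1 L^2 M T^-3]
Right side: [I^-2 L^4 M^2 T^-7]

The two sides have different dimensions, so the equation is NOT dimensionally consistent.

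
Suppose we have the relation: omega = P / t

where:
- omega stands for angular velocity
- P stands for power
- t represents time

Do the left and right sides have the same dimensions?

No

omega (angular velocity) has dimensions [T^-1].
P (power) has dimensions [L^2 M T^-3].
t (time) has dimensions [T].

Left side: [T^-1]
Right side: [L^2 M T^-4]

The two sides have different dimensions, so the equation is NOT dimensionally consistent.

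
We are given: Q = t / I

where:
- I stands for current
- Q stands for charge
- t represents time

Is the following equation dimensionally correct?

No

I (current) has dimensions [I].
Q (charge) has dimensions [I T].
t (time) has dimensions [T].

Left side: [I T]
Right side: [I^-1 T]

The two sides have different dimensions, so the equation is NOT dimensionally consistent.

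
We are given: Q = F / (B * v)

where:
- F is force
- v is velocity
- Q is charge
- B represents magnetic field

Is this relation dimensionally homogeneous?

Yes

F (force) has dimensions [L M T^-2].
v (velocity) has dimensions [L T^-1].
Q (charge) has dimensions [I T].
B (magnetic field) has dimensions [I^-1 M T^-2].

Left side: [I T]
Right side: [I T]

Both sides have the same dimensions, so the equation is dimensionally consistent.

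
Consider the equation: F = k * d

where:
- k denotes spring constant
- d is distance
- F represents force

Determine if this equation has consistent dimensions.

Yes

k (spring constant) has dimensions [M T^-2].
d (distance) has dimensions [L].
F (force) has dimensions [L M T^-2].

Left side: [L M T^-2]
Right side: [L M T^-2]

Both sides have the same dimensions, so the equation is dimensionally consistent.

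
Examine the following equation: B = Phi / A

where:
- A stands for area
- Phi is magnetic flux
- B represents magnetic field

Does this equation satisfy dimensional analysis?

Yes

A (area) has dimensions [L^2].
Phi (magnetic flux) has dimensions [I^-1 L^2 M T^-2].
B (magnetic field) has dimensions [I^-1 M T^-2].

Left side: [I^-1 M T^-2]
Right side: [I^-1 M T^-2]

Both sides have the same dimensions, so the equation is dimensionally consistent.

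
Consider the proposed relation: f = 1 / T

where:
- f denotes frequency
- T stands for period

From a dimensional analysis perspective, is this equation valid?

Yes

f (frequency) has dimensions [T^-1].
T (period) has dimensions [T].

Left side: [T^-1]
Right side: [T^-1]

Both sides have the same dimensions, so the equation is dimensionally consistent.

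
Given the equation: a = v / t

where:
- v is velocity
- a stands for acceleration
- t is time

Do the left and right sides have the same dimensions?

Yes

v (velocity) has dimensions [L T^-1].
a (acceleration) has dimensions [L T^-2].
t (time) has dimensions [T].

Left side: [L T^-2]
Right side: [L T^-2]

Both sides have the same dimensions, so the equation is dimensionally consistent.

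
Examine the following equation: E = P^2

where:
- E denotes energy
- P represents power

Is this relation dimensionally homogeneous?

No

E (energy) has dimensions [L^2 M T^-2].
P (power) has dimensions [L^2 M T^-3].

Left side: [L^2 M T^-2]
Right side: [L^4 M^2 T^-6]

The two sides have different dimensions, so the equation is NOT dimensionally consistent.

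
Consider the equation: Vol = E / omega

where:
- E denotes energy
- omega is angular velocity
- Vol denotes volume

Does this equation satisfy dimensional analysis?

No

E (energy) has dimensions [L^2 M T^-2].
omega (angular velocity) has dimensions [T^-1].
Vol (volume) has dimensions [L^3].

Left side: [L^3]
Right side: [L^2 M T^-1]

The two sides have different dimensions, so the equation is NOT dimensionally consistent.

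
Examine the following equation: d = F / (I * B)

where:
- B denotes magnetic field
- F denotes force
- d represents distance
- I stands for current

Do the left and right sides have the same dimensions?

Yes

B (magnetic field) has dimensions [I^-1 M T^-2].
F (force) has dimensions [L M T^-2].
d (distance) has dimensions [L].
I (current) has dimensions [I].

Left side: [L]
Right side: [L]

Both sides have the same dimensions, so the equation is dimensionally consistent.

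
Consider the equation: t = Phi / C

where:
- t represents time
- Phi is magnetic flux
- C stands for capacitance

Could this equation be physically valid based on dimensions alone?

No

t (time) has dimensions [T].
Phi (magnetic flux) has dimensions [I^-1 L^2 M T^-2].
C (capacitance) has dimensions [I^2 L^-2 M^-1 T^4].

Left side: [T]
Right side: [I^-3 L^4 M^2 T^-6]

The two sides have different dimensions, so the equation is NOT dimensionally consistent.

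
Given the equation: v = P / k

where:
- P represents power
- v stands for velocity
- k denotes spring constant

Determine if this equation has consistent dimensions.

No

P (power) has dimensions [L^2 M T^-3].
v (velocity) has dimensions [L T^-1].
k (spring constant) has dimensions [M T^-2].

Left side: [L T^-1]
Right side: [L^2 T^-1]

The two sides have different dimensions, so the equation is NOT dimensionally consistent.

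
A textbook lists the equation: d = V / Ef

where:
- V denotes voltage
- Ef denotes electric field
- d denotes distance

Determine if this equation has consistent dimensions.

Yes

V (voltage) has dimensions [I^-1 L^2 M T^-3].
Ef (electric field) has dimensions [I^-1 L M T^-3].
d (distance) has dimensions [L].

Left side: [L]
Right side: [L]

Both sides have the same dimensions, so the equation is dimensionally consistent.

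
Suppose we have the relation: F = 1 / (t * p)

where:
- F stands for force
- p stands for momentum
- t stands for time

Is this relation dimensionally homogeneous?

No

F (force) has dimensions [L M T^-2].
p (momentum) has dimensions [L M T^-1].
t (time) has dimensions [T].

Left side: [L M T^-2]
Right side: [L^-1 M^-1]

The two sides have different dimensions, so the equation is NOT dimensionally consistent.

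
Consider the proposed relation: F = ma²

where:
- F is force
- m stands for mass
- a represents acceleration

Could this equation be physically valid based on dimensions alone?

No

F (force) has dimensions [L M T^-2].
m (mass) has dimensions [M].
a (acceleration) has dimensions [L T^-2].

Left side: [L M T^-2]
Right side: [L^2 M T^-4]

The two sides have different dimensions, so the equation is NOT dimensionally consistent.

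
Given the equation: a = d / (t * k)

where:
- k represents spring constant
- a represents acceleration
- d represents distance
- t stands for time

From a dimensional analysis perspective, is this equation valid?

No

k (spring constant) has dimensions [M T^-2].
a (acceleration) has dimensions [L T^-2].
d (distance) has dimensions [L].
t (time) has dimensions [T].

Left side: [L T^-2]
Right side: [L M^-1 T]

The two sides have different dimensions, so the equation is NOT dimensionally consistent.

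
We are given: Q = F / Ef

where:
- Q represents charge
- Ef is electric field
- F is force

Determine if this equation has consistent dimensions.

Yes

Q (charge) has dimensions [I T].
Ef (electric field) has dimensions [I^-1 L M T^-3].
F (force) has dimensions [L M T^-2].

Left side: [I T]
Right side: [I T]

Both sides have the same dimensions, so the equation is dimensionally consistent.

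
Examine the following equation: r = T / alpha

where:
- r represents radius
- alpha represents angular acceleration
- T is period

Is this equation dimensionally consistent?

No

r (radius) has dimensions [L].
alpha (angular acceleration) has dimensions [T^-2].
T (period) has dimensions [T].

Left side: [L]
Right side: [T^3]

The two sides have different dimensions, so the equation is NOT dimensionally consistent.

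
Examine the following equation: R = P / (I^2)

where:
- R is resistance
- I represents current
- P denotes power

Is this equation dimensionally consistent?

Yes

R (resistance) has dimensions [I^-2 L^2 M T^-3].
I (current) has dimensions [I].
P (power) has dimensions [L^2 M T^-3].

Left side: [I^-2 L^2 M T^-3]
Right side: [I^-2 L^2 M T^-3]

Both sides have the same dimensions, so the equation is dimensionally consistent.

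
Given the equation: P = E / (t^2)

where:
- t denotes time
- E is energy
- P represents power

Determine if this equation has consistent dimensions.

No

t (time) has dimensions [T].
E (energy) has dimensions [L^2 M T^-2].
P (power) has dimensions [L^2 M T^-3].

Left side: [L^2 M T^-3]
Right side: [L^2 M T^-4]

The two sides have different dimensions, so the equation is NOT dimensionally consistent.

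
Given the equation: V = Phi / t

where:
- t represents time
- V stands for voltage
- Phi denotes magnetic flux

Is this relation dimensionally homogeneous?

Yes

t (time) has dimensions [T].
V (voltage) has dimensions [I^-1 L^2 M T^-3].
Phi (magnetic flux) has dimensions [I^-1 L^2 M T^-2].

Left side: [I^-1 L^2 M T^-3]
Right side: [I^-1 L^2 M T^-3]

Both sides have the same dimensions, so the equation is dimensionally consistent.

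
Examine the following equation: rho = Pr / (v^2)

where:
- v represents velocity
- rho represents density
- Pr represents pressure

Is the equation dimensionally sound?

Yes

v (velocity) has dimensions [L T^-1].
rho (density) has dimensions [L^-3 M].
Pr (pressure) has dimensions [L^-1 M T^-2].

Left side: [L^-3 M]
Right side: [L^-3 M]

Both sides have the same dimensions, so the equation is dimensionally consistent.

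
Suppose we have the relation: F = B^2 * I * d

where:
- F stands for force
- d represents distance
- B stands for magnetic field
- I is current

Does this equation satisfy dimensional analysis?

No

F (force) has dimensions [L M T^-2].
d (distance) has dimensions [L].
B (magnetic field) has dimensions [I^-1 M T^-2].
I (current) has dimensions [I].

Left side: [L M T^-2]
Right side: [I^-1 L M^2 T^-4]

The two sides have different dimensions, so the equation is NOT dimensionally consistent.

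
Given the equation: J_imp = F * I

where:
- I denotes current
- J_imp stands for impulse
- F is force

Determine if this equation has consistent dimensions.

No

I (current) has dimensions [I].
J_imp (impulse) has dimensions [L M T^-1].
F (force) has dimensions [L M T^-2].

Left side: [L M T^-1]
Right side: [I L M T^-2]

The two sides have different dimensions, so the equation is NOT dimensionally consistent.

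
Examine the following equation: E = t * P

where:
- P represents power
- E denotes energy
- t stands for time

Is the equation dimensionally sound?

Yes

P (power) has dimensions [L^2 M T^-3].
E (energy) has dimensions [L^2 M T^-2].
t (time) has dimensions [T].

Left side: [L^2 M T^-2]
Right side: [L^2 M T^-2]

Both sides have the same dimensions, so the equation is dimensionally consistent.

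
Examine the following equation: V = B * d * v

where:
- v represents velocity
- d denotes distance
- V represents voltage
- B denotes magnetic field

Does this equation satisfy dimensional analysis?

Yes

v (velocity) has dimensions [L T^-1].
d (distance) has dimensions [L].
V (voltage) has dimensions [I^-1 L^2 M T^-3].
B (magnetic field) has dimensions [I^-1 M T^-2].

Left side: [I^-1 L^2 M T^-3]
Right side: [I^-1 L^2 M T^-3]

Both sides have the same dimensions, so the equation is dimensionally consistent.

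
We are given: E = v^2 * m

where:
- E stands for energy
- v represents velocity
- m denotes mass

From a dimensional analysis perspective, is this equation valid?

Yes

E (energy) has dimensions [L^2 M T^-2].
v (velocity) has dimensions [L T^-1].
m (mass) has dimensions [M].

Left side: [L^2 M T^-2]
Right side: [L^2 M T^-2]

Both sides have the same dimensions, so the equation is dimensionally consistent.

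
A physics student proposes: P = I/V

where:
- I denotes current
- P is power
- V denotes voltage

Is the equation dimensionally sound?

No

I (current) has dimensions [I].
P (power) has dimensions [L^2 M T^-3].
V (voltage) has dimensions [I^-1 L^2 M T^-3].

Left side: [L^2 M T^-3]
Right side: [I^2 L^-2 M^-1 T^3]

The two sides have different dimensions, so the equation is NOT dimensionally consistent.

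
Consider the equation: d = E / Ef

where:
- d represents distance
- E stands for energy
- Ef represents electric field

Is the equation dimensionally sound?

No

d (distance) has dimensions [L].
E (energy) has dimensions [L^2 M T^-2].
Ef (electric field) has dimensions [I^-1 L M T^-3].

Left side: [L]
Right side: [I L T]

The two sides have different dimensions, so the equation is NOT dimensionally consistent.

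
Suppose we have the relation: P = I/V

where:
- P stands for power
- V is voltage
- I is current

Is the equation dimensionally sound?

No

P (power) has dimensions [L^2 M T^-3].
V (voltage) has dimensions [I^-1 L^2 M T^-3].
I (current) has dimensions [I].

Left side: [L^2 M T^-3]
Right side: [I^2 L^-2 M^-1 T^3]

The two sides have different dimensions, so the equation is NOT dimensionally consistent.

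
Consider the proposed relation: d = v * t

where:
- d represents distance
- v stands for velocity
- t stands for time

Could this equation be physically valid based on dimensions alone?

Yes

d (distance) has dimensions [L].
v (velocity) has dimensions [L T^-1].
t (time) has dimensions [T].

Left side: [L]
Right side: [L]

Both sides have the same dimensions, so the equation is dimensionally consistent.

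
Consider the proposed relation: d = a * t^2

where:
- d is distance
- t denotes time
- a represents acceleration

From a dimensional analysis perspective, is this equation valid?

Yes

d (distance) has dimensions [L].
t (time) has dimensions [T].
a (acceleration) has dimensions [L T^-2].

Left side: [L]
Right side: [L]

Both sides have the same dimensions, so the equation is dimensionally consistent.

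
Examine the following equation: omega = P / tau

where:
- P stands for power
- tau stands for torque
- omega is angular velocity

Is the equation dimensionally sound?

Yes

P (power) has dimensions [L^2 M T^-3].
tau (torque) has dimensions [L^2 M T^-2].
omega (angular velocity) has dimensions [T^-1].

Left side: [T^-1]
Right side: [T^-1]

Both sides have the same dimensions, so the equation is dimensionally consistent.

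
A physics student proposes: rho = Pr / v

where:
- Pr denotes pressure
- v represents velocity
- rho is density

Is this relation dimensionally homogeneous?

No

Pr (pressure) has dimensions [L^-1 M T^-2].
v (velocity) has dimensions [L T^-1].
rho (density) has dimensions [L^-3 M].

Left side: [L^-3 M]
Right side: [L^-2 M T^-1]

The two sides have different dimensions, so the equation is NOT dimensionally consistent.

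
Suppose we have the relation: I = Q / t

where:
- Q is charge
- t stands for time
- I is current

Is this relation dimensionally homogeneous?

Yes

Q (charge) has dimensions [I T].
t (time) has dimensions [T].
I (current) has dimensions [I].

Left side: [I]
Right side: [I]

Both sides have the same dimensions, so the equation is dimensionally consistent.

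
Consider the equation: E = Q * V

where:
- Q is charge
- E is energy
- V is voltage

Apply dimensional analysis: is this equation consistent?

Yes

Q (charge) has dimensions [I T].
E (energy) has dimensions [L^2 M T^-2].
V (voltage) has dimensions [I^-1 L^2 M T^-3].

Left side: [L^2 M T^-2]
Right side: [L^2 M T^-2]

Both sides have the same dimensions, so the equation is dimensionally consistent.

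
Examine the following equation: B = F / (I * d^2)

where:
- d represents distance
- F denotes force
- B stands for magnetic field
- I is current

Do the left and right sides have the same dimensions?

No

d (distance) has dimensions [L].
F (force) has dimensions [L M T^-2].
B (magnetic field) has dimensions [I^-1 M T^-2].
I (current) has dimensions [I].

Left side: [I^-1 M T^-2]
Right side: [I^-1 L^-1 M T^-2]

The two sides have different dimensions, so the equation is NOT dimensionally consistent.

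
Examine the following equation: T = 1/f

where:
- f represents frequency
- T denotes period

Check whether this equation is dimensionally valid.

Yes

f (frequency) has dimensions [T^-1].
T (period) has dimensions [T].

Left side: [T]
Right side: [T]

Both sides have the same dimensions, so the equation is dimensionally consistent.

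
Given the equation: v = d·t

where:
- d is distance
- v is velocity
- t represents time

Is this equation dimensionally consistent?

No

d (distance) has dimensions [L].
v (velocity) has dimensions [L T^-1].
t (time) has dimensions [T].

Left side: [L T^-1]
Right side: [L T]

The two sides have different dimensions, so the equation is NOT dimensionally consistent.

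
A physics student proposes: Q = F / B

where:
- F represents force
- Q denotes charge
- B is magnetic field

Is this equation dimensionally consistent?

No

F (force) has dimensions [L M T^-2].
Q (charge) has dimensions [I T].
B (magnetic field) has dimensions [I^-1 M T^-2].

Left side: [I T]
Right side: [I L]

The two sides have different dimensions, so the equation is NOT dimensionally consistent.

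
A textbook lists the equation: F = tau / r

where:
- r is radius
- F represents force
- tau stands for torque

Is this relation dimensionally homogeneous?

Yes

r (radius) has dimensions [L].
F (force) has dimensions [L M T^-2].
tau (torque) has dimensions [L^2 M T^-2].

Left side: [L M T^-2]
Right side: [L M T^-2]

Both sides have the same dimensions, so the equation is dimensionally consistent.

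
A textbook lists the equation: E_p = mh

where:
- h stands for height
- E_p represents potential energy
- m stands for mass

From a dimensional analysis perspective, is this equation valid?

No

h (height) has dimensions [L].
E_p (potential energy) has dimensions [L^2 M T^-2].
m (mass) has dimensions [M].

Left side: [L^2 M T^-2]
Right side: [L M]

The two sides have different dimensions, so the equation is NOT dimensionally consistent.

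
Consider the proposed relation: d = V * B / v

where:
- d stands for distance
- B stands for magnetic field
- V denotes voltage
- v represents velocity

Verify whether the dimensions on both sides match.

No

d (distance) has dimensions [L].
B (magnetic field) has dimensions [I^-1 M T^-2].
V (voltage) has dimensions [I^-1 L^2 M T^-3].
v (velocity) has dimensions [L T^-1].

Left side: [L]
Right side: [I^-2 L M^2 T^-4]

The two sides have different dimensions, so the equation is NOT dimensionally consistent.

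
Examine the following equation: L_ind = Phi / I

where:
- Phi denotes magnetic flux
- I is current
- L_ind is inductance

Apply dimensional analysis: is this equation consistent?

Yes

Phi (magnetic flux) has dimensions [I^-1 L^2 M T^-2].
I (current) has dimensions [I].
L_ind (inductance) has dimensions [I^-2 L^2 M T^-2].

Left side: [I^-2 L^2 M T^-2]
Right side: [I^-2 L^2 M T^-2]

Both sides have the same dimensions, so the equation is dimensionally consistent.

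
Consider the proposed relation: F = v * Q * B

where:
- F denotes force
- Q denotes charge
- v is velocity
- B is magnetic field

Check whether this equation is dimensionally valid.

Yes

F (force) has dimensions [L M T^-2].
Q (charge) has dimensions [I T].
v (velocity) has dimensions [L T^-1].
B (magnetic field) has dimensions [I^-1 M T^-2].

Left side: [L M T^-2]
Right side: [L M T^-2]

Both sides have the same dimensions, so the equation is dimensionally consistent.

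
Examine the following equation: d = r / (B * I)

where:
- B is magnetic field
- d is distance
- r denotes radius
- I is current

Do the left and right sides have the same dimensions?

No

B (magnetic field) has dimensions [I^-1 M T^-2].
d (distance) has dimensions [L].
r (radius) has dimensions [L].
I (current) has dimensions [I].

Left side: [L]
Right side: [L M^-1 T^2]

The two sides have different dimensions, so the equation is NOT dimensionally consistent.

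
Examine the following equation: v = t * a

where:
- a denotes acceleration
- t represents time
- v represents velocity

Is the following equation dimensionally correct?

Yes

a (acceleration) has dimensions [L T^-2].
t (time) has dimensions [T].
v (velocity) has dimensions [L T^-1].

Left side: [L T^-1]
Right side: [L T^-1]

Both sides have the same dimensions, so the equation is dimensionally consistent.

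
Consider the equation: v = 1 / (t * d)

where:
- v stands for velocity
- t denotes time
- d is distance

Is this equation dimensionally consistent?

No

v (velocity) has dimensions [L T^-1].
t (time) has dimensions [T].
d (distance) has dimensions [L].

Left side: [L T^-1]
Right side: [L^-1 T^-1]

The two sides have different dimensions, so the equation is NOT dimensionally consistent.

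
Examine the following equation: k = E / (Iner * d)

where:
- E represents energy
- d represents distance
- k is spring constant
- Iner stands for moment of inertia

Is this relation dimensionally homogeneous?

No

E (energy) has dimensions [L^2 M T^-2].
d (distance) has dimensions [L].
k (spring constant) has dimensions [M T^-2].
Iner (moment of inertia) has dimensions [L^2 M].

Left side: [M T^-2]
Right side: [L^-1 T^-2]

The two sides have different dimensions, so the equation is NOT dimensionally consistent.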